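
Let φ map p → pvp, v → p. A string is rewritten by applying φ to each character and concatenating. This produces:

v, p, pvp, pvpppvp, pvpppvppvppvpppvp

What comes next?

pvpppvppvppvpppvppvpppvppvpppvppvppvpppvp

Applying the rule to each of the 17 symbols of pvpppvppvppvpppvp gives the pieces pvp p pvp pvp pvp p pvp pvp p pvp pvp p pvp pvp pvp p pvp, which concatenate to the answer.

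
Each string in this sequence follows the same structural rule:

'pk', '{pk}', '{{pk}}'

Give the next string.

Each term wraps the previous one in { on the left and } on the right.
One more step from {{pk}} gives the answer.

{{{pk}}}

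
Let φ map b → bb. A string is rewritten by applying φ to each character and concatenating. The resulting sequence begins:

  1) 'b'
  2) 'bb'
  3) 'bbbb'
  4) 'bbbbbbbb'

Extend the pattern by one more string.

Rewriting each symbol of bbbbbbbb: b→bb, b→bb, b→bb, b→bb, b→bb, b→bb, b→bb, b→bb, which concatenates to bb bb bb bb bb bb bb bb.

bbbbbbbbbbbbbbbb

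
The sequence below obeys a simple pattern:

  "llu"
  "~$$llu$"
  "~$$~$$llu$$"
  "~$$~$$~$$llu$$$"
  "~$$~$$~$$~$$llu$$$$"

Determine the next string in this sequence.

~$$~$$~$$~$$~$$llu$$$$$

s(k+1) = ~$$·s(k)·$, so each term gains ~$$ as a prefix and $ as a suffix.
So the next term is ~$$·~$$~$$~$$~$$llu$$$$·$.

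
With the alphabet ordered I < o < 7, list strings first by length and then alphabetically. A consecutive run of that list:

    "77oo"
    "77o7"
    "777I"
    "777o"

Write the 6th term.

IIIII

Stepping forward 2 times from 777o: 777o → 7777, then the target.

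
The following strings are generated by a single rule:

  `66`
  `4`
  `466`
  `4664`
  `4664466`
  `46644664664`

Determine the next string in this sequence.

466446646644664466

Each term (from the third on) is the previous term followed by the one before it: term 3 = 4·66 = 466.
The next term joins 46644664664 and 4664466.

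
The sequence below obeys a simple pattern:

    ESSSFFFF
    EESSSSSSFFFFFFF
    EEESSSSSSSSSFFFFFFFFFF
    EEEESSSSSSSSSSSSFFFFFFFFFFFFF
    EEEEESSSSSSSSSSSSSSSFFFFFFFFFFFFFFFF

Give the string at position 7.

EEEEEEESSSSSSSSSSSSSSSSSSSSSFFFFFFFFFFFFFFFFFFFFFF

The n-th term is n E's then 3n S's then 3n+1 F's (n = 1, 2, …).
For term 7, n = 7, so the run lengths are 7, 21, 22.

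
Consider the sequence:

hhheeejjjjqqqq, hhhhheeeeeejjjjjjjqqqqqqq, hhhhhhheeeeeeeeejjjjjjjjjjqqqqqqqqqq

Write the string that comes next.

Each string has the form h^{2n+1} e^{3n} j^{3n+1} q^{3n+1} (n = 1, 2, …).
For the next term, n = 4, so the run lengths are 9, 12, 13, 13.

hhhhhhhhheeeeeeeeeeeejjjjjjjjjjjjjqqqqqqqqqqqqq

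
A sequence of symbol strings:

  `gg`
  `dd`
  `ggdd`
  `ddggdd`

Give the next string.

ggddddggdd

This is a Fibonacci-style word recurrence s(k) = s(k−2)·s(k−1): e.g. gg·dd = ggdd.
Continuing: ggdd · ddggdd gives term 5.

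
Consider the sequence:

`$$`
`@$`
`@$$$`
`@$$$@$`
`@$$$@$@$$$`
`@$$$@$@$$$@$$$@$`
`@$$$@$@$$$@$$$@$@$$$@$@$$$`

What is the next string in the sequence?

From term 3 onward, concatenate the last term with the second-to-last: @$·$$ = @$$$, @$$$·@$ = @$$$@$, …
Continuing: @$$$@$@$$$@$$$@$@$$$@$@$$$ · @$$$@$@$$$@$$$@$ gives term 8.

@$$$@$@$$$@$$$@$@$$$@$@$$$@$$$@$@$$$@$$$@$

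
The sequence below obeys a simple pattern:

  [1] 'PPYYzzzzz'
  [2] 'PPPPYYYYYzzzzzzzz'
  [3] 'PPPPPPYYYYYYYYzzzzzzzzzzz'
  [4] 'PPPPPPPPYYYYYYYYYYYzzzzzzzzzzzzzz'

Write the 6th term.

Each string has the form P^{2n} Y^{3n-1} z^{3n+2} (n = 1, 2, …).
For term 6, n = 6, so the run lengths are 12, 17, 20.

PPPPPPPPPPPPYYYYYYYYYYYYYYYYYzzzzzzzzzzzzzzzzzzzz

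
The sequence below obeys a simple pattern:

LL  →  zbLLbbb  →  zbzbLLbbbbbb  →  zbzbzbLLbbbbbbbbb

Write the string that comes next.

zbzbzbzbLLbbbbbbbbbbbb

s(k+1) = zb·s(k)·bbb, so each term gains zb as a prefix and bbb as a suffix.
So the next term is zb·zbzbzbLLbbbbbbbbb·bbb.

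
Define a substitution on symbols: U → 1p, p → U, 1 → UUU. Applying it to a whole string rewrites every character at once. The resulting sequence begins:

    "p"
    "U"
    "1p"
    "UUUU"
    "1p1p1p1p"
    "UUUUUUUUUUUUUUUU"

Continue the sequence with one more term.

Rewriting the 16 symbols of UUUUUUUUUUUUUUUU one by one yields 1p 1p 1p 1p 1p 1p 1p 1p 1p 1p 1p 1p 1p 1p 1p 1p; concatenated:

1p1p1p1p1p1p1p1p1p1p1p1p1p1p1p1p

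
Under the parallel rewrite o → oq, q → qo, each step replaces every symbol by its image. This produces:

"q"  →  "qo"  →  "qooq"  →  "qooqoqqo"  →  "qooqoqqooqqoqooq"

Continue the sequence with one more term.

Rewriting the 16 symbols of qooqoqqooqqoqooq one by one yields qo oq oq qo oq qo qo oq oq qo qo oq qo oq oq qo; concatenated:

qooqoqqooqqoqooqoqqoqooqqooqoqqo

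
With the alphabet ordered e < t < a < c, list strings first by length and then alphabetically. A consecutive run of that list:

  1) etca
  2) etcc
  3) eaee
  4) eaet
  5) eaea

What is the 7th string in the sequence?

eate

Advancing 2 positions from eaea through eaea → eaec reaches term 7.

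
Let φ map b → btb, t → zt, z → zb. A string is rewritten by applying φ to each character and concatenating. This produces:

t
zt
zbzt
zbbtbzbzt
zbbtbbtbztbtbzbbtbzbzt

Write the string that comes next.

zbbtbbtbztbtbbtbztbtbzbztbtbztbtbzbbtbbtbztbtbzbbtbzbzt

Applying the rule to each of the 22 symbols of zbbtbbtbztbtbzbbtbzbzt gives the pieces zb btb btb zt btb btb zt btb zb zt btb zt btb zb btb btb zt btb zb btb zb zt, which concatenate to the answer.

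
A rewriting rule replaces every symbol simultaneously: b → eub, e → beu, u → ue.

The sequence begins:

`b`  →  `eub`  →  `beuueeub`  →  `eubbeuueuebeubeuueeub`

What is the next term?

Rewriting the 21 symbols of eubbeuueuebeubeuueeub one by one yields beu ue eub eub beu ue ue beu ue beu eub beu ue eub beu ue ue beu beu ue eub; concatenated:

beuueeubeubbeuueuebeuuebeueubbeuueeubbeuueuebeubeuueeub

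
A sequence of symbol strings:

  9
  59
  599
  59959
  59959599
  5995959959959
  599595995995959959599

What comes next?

5995959959959599595995995959959959

From term 3 onward, concatenate the last term with the second-to-last: 59·9 = 599, 599·59 = 59959, …
The next term joins 599595995995959959599 and 5995959959959.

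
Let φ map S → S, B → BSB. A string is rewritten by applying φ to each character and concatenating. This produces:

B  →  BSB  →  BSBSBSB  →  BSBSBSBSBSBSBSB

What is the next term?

φ(BSBSBSBSBSBSBSB) expands symbol-by-symbol to BSB S BSB S BSB S BSB S BSB S BSB S BSB S BSB; joining the 15 pieces gives the next term.

BSBSBSBSBSBSBSBSBSBSBSBSBSBSBSB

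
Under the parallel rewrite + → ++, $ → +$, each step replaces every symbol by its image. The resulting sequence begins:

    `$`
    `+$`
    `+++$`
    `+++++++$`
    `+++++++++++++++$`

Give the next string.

+++++++++++++++++++++++++++++++$

φ(+++++++++++++++$) expands symbol-by-symbol to ++ ++ ++ ++ ++ ++ ++ ++ ++ ++ ++ ++ ++ ++ ++ +$; joining the 16 pieces gives the next term.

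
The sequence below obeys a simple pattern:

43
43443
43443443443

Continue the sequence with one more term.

43443443443443443443443

s(k+1) = s(k)·4·s(k) — each term doubles the last with '4' between the halves.
One more doubling of 43443443443 gives the answer.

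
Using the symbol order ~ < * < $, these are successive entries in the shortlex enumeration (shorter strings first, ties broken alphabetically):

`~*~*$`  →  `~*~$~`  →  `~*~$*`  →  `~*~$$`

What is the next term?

Find the rightmost character of ~*~$$ below $, bump it to the next letter, and reset everything to its right to ~.

~**~~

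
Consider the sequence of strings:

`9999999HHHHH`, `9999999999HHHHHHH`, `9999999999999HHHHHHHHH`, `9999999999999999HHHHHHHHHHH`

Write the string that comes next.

9999999999999999999HHHHHHHHHHHHH

Reading off run lengths: 9 runs 7, 10, 13, 16; H runs 5, 7, 9, 11 — each is linear in n, where the shown terms are n = 2, 3, 4, 5.
Setting n = 6 gives 19, 13 characters in each block.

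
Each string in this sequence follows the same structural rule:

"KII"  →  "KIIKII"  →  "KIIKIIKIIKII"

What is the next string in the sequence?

Every step duplicates the string.
Doubling KIIKIIKIIKII:

KIIKIIKIIKIIKIIKIIKIIKII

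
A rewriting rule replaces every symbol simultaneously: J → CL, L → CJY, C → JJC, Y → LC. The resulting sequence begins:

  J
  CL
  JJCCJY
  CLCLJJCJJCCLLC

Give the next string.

Rewriting the 14 symbols of CLCLJJCJJCCLLC one by one yields JJC CJY JJC CJY CL CL JJC CL CL JJC JJC CJY CJY JJC; concatenated:

JJCCJYJJCCJYCLCLJJCCLCLJJCJJCCJYCJYJJC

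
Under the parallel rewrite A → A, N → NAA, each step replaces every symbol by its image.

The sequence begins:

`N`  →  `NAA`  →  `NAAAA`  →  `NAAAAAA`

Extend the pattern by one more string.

NAAAAAAAA

Apply φ to NAAAAAA symbol by symbol: N→NAA, A→A, A→A, A→A, A→A, A→A, A→A; joined: NAA A A A A A A.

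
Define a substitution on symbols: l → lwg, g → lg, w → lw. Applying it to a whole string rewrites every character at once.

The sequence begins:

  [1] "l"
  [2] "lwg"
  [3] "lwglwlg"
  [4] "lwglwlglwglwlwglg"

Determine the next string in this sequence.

Replace each of the 17 characters of lwglwlglwglwlwglg in place — lwg lw lg lwg lw lwg lg lwg lw lg lwg lw lwg lw lg lwg lg — and concatenate.

lwglwlglwglwlwglglwglwlglwglwlwglwlglwglg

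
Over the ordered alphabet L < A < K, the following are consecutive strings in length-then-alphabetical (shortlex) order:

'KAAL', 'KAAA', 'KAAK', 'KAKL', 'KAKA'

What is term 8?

Stepping forward 3 times from KAKA: KAKA → KAKK → KKLL, then the target.

KKLA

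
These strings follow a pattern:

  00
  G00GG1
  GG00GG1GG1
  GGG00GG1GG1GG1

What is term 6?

GGGGG00GG1GG1GG1GG1GG1

Every step adds G to the front and GG1 to the end of the previous string.
From GGG00GG1GG1GG1, 2 further steps: GGG00GG1GG1GG1 → GGGG00GG1GG1GG1GG1 → (answer).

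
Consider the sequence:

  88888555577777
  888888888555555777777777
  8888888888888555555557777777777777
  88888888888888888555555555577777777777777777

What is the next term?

Reading off run lengths: 8 runs 5, 9, 13, 17; 5 runs 4, 6, 8, 10; 7 runs 5, 9, 13, 17 — each is linear in n (n = 1, 2, …).
Setting n = 5 gives 21, 12, 21 characters in each block.

888888888888888888888555555555555777777777777777777777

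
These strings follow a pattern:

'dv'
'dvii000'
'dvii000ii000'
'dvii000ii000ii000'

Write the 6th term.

dvii000ii000ii000ii000ii000

Each term is the previous one with ii000 appended.
From dvii000ii000ii000, 2 further steps: dvii000ii000ii000 → dvii000ii000ii000ii000 → (answer).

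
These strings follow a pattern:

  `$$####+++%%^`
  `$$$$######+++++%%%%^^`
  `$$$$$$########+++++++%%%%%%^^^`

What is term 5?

Term n consists of 2n $'s, followed by 2n+2 #'s, followed by 2n+1 +'s, followed by 2n %'s, followed by n ^'s (n = 1, 2, …).
At n = 5 the blocks have lengths 10, 12, 11, 10, 5.

$$$$$$$$$$############+++++++++++%%%%%%%%%%^^^^^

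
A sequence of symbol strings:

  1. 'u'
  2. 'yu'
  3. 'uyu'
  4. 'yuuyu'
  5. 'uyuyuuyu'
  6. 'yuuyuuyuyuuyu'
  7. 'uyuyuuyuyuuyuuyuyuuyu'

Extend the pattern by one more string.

yuuyuuyuyuuyuuyuyuuyuyuuyuuyuyuuyu

From term 3 onward, concatenate the second-to-last term with the last: u·yu = uyu, yu·uyu = yuuyu, …
So term 8 is yuuyuuyuyuuyu·uyuyuuyuyuuyuuyuyuuyu.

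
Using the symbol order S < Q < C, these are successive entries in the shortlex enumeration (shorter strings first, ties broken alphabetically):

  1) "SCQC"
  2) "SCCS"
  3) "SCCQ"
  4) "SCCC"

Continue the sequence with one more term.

Find the rightmost character of SCCC below C, bump it to the next letter, and reset everything to its right to S.

QSSS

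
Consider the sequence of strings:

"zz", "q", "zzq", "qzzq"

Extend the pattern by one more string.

zzqqzzq

This is a Fibonacci-style word recurrence s(k) = s(k−2)·s(k−1): e.g. zz·q = zzq.
So term 5 is zzq·qzzq.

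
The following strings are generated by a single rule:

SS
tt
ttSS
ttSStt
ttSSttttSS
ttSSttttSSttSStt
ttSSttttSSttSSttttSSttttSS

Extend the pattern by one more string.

ttSSttttSSttSSttttSSttttSSttSSttttSSttSStt

Each term (from the third on) is the previous term followed by the one before it: term 3 = tt·SS = ttSS.
The next term joins ttSSttttSSttSSttttSSttttSS and ttSSttttSSttSStt.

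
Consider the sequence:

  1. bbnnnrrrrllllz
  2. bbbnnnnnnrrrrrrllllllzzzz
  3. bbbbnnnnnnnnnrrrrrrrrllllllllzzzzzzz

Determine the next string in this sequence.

bbbbbnnnnnnnnnnnnrrrrrrrrrrllllllllllzzzzzzzzzz

The n-th term is n+1 b's then 3n n's then 2n+2 r's then 2n+2 l's then 3n-2 z's (n = 1, 2, …).
At n = 4 the blocks have lengths 5, 12, 10, 10, 10.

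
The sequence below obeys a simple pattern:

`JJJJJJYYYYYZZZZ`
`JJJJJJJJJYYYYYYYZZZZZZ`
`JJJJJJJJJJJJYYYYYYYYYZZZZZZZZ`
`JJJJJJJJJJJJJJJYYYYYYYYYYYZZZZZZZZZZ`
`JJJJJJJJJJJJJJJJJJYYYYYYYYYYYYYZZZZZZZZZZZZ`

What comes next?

JJJJJJJJJJJJJJJJJJJJJYYYYYYYYYYYYYYYZZZZZZZZZZZZZZ

Each string has the form J^{3n} Y^{2n+1} Z^{2n}, where the shown terms are n = 2, 3, 4, 5, 6.
For the next term, n = 7, so the run lengths are 21, 15, 14.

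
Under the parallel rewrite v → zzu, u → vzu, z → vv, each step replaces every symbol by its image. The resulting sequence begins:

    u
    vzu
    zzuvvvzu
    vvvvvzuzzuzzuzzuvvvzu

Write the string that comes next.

Rewriting the 21 symbols of vvvvvzuzzuzzuzzuvvvzu one by one yields zzu zzu zzu zzu zzu vv vzu vv vv vzu vv vv vzu vv vv vzu zzu zzu zzu vv vzu; concatenated:

zzuzzuzzuzzuzzuvvvzuvvvvvzuvvvvvzuvvvvvzuzzuzzuzzuvvvzu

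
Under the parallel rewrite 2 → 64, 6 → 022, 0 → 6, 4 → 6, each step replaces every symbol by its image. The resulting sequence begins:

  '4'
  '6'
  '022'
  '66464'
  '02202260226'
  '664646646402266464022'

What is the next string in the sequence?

φ(664646646402266464022) expands symbol-by-symbol to 022 022 6 022 6 022 022 6 022 6 6 64 64 022 022 6 022 6 6 64 64; joining the 21 pieces gives the next term.

0220226022602202260226664640220226022666464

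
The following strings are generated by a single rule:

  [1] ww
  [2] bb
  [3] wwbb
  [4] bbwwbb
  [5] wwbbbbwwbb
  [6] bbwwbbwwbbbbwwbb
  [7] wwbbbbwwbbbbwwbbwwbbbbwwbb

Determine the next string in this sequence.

bbwwbbwwbbbbwwbbwwbbbbwwbbbbwwbbwwbbbbwwbb

Each term (from the third on) is the two preceding terms concatenated in order: term 3 = ww·bb = wwbb.
So term 8 is bbwwbbwwbbbbwwbb·wwbbbbwwbbbbwwbbwwbbbbwwbb.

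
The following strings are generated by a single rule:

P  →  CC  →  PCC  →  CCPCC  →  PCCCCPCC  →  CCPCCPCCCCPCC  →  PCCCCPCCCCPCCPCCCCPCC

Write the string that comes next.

Each term (from the third on) is the two preceding terms concatenated in order: term 3 = P·CC = PCC.
Continuing: CCPCCPCCCCPCC · PCCCCPCCCCPCCPCCCCPCC gives term 8.

CCPCCPCCCCPCCPCCCCPCCCCPCCPCCCCPCC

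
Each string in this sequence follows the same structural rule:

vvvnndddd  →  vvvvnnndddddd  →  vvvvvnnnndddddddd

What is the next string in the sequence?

vvvvvvnnnnndddddddddd

The n-th term is n+1 v's then n n's then 2n d's, where the shown terms are n = 2, 3, 4.
At n = 5 the blocks have lengths 6, 5, 10.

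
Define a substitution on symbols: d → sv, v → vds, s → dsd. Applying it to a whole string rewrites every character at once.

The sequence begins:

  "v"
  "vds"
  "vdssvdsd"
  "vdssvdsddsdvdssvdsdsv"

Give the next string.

Rewriting the 21 symbols of vdssvdsddsdvdssvdsdsv one by one yields vds sv dsd dsd vds sv dsd sv sv dsd sv vds sv dsd dsd vds sv dsd sv dsd vds; concatenated:

vdssvdsddsdvdssvdsdsvsvdsdsvvdssvdsddsdvdssvdsdsvdsdvds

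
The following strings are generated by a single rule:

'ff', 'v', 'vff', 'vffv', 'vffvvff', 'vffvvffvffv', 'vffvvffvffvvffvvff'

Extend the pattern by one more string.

vffvvffvffvvffvvffvffvvffvffv

From term 3 onward, concatenate the last term with the second-to-last: v·ff = vff, vff·v = vffv, …
Continuing: vffvvffvffvvffvvff · vffvvffvffv gives term 8.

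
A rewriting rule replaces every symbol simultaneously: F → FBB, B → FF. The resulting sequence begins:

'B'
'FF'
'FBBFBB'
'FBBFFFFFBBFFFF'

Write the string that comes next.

Rewriting the 14 symbols of FBBFFFFFBBFFFF one by one yields FBB FF FF FBB FBB FBB FBB FBB FF FF FBB FBB FBB FBB; concatenated:

FBBFFFFFBBFBBFBBFBBFBBFFFFFBBFBBFBBFBB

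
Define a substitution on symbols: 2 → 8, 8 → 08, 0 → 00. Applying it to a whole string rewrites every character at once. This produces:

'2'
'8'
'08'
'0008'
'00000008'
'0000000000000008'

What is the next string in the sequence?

00000000000000000000000000000008

Applying the rule to each of the 16 symbols of 0000000000000008 gives the pieces 00 00 00 00 00 00 00 00 00 00 00 00 00 00 00 08, which concatenate to the answer.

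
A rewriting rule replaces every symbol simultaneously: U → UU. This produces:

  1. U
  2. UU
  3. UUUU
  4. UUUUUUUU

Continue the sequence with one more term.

UUUUUUUUUUUUUUUU

Rewriting each symbol of UUUUUUUU: U→UU, U→UU, U→UU, U→UU, U→UU, U→UU, U→UU, U→UU, which concatenates to UU UU UU UU UU UU UU UU.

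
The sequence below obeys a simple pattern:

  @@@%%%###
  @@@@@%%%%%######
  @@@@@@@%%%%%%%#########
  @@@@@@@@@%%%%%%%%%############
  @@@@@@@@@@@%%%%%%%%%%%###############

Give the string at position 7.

Reading off run lengths: @ runs 3, 5, 7, 9, 11; % runs 3, 5, 7, 9, 11; # runs 3, 6, 9, 12, 15 — each is linear in n (n = 1, 2, …).
For term 7, n = 7, so the run lengths are 15, 15, 21.

@@@@@@@@@@@@@@@%%%%%%%%%%%%%%%#####################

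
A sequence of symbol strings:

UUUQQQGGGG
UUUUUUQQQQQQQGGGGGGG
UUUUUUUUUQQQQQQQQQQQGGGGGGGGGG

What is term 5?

The n-th term is 3n U's then 4n-1 Q's then 3n+1 G's (n = 1, 2, …).
At n = 5 the blocks have lengths 15, 19, 16.

UUUUUUUUUUUUUUUQQQQQQQQQQQQQQQQQQQGGGGGGGGGGGGGGGG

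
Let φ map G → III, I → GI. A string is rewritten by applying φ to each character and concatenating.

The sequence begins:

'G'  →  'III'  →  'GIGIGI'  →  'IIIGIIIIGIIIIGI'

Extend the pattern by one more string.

GIGIGIIIIGIGIGIGIIIIGIGIGIGIIIIGI

φ(IIIGIIIIGIIIIGI) expands symbol-by-symbol to GI GI GI III GI GI GI GI III GI GI GI GI III GI; joining the 15 pieces gives the next term.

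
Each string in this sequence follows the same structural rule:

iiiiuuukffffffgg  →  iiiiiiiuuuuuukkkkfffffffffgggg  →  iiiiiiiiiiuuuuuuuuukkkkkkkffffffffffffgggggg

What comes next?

Term n consists of 3n+1 i's, followed by 3n u's, followed by 3n-2 k's, followed by 3n+3 f's, followed by 2n g's (n = 1, 2, …).
At n = 4 the blocks have lengths 13, 12, 10, 15, 8.

iiiiiiiiiiiiiuuuuuuuuuuuukkkkkkkkkkfffffffffffffffgggggggg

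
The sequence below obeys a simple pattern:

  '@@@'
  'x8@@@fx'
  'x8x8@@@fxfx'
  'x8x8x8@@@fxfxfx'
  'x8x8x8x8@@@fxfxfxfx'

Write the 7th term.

x8x8x8x8x8x8@@@fxfxfxfxfxfx

s(k+1) = x8·s(k)·fx, so each term gains x8 as a prefix and fx as a suffix.
From x8x8x8x8@@@fxfxfxfx, 2 further steps: x8x8x8x8@@@fxfxfxfx → x8x8x8x8x8@@@fxfxfxfxfx → (answer).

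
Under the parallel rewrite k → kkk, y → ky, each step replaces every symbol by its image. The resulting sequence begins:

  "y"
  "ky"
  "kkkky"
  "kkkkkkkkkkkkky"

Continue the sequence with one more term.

Applying the rule to each of the 14 symbols of kkkkkkkkkkkkky gives the pieces kkk kkk kkk kkk kkk kkk kkk kkk kkk kkk kkk kkk kkk ky, which concatenate to the answer.

kkkkkkkkkkkkkkkkkkkkkkkkkkkkkkkkkkkkkkkky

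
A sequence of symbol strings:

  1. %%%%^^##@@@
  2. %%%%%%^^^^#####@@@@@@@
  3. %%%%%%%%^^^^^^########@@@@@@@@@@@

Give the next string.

Term n consists of 2n+2 %'s, followed by 2n ^'s, followed by 3n-1 #'s, followed by 4n-1 @'s (n = 1, 2, …).
For the next term, n = 4, so the run lengths are 10, 8, 11, 15.

%%%%%%%%%%^^^^^^^^###########@@@@@@@@@@@@@@@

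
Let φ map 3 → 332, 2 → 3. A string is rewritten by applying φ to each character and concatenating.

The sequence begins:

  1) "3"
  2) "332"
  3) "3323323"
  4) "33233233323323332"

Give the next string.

33233233323323332332332333233233323323323

φ(33233233323323332) expands symbol-by-symbol to 332 332 3 332 332 3 332 332 332 3 332 332 3 332 332 332 3; joining the 17 pieces gives the next term.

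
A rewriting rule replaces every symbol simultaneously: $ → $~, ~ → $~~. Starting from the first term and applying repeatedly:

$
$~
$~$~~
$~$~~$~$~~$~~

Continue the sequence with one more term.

Replace each of the 13 characters of $~$~~$~$~~$~~ in place — $~ $~~ $~ $~~ $~~ $~ $~~ $~ $~~ $~~ $~ $~~ $~~ — and concatenate.

$~$~~$~$~~$~~$~$~~$~$~~$~~$~$~~$~~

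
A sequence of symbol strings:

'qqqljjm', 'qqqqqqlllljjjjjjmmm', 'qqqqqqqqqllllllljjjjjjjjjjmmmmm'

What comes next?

Each string has the form q^{3n} l^{3n-2} j^{4n-2} m^{2n-1} (n = 1, 2, …).
For the next term, n = 4, so the run lengths are 12, 10, 14, 7.

qqqqqqqqqqqqlllllllllljjjjjjjjjjjjjjmmmmmmm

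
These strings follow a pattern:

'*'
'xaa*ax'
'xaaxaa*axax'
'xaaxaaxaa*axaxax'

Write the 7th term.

xaaxaaxaaxaaxaaxaa*axaxaxaxaxax

Every step adds xaa to the front and ax to the end of the previous string.
From xaaxaaxaa*axaxax, 3 further steps: xaaxaaxaa*axaxax → xaaxaaxaaxaa*axaxaxax → xaaxaaxaaxaaxaa*axaxaxaxax → (answer).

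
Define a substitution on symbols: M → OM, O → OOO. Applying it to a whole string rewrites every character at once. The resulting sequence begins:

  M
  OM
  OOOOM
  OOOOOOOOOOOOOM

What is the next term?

Replace each of the 14 characters of OOOOOOOOOOOOOM in place — OOO OOO OOO OOO OOO OOO OOO OOO OOO OOO OOO OOO OOO OM — and concatenate.

OOOOOOOOOOOOOOOOOOOOOOOOOOOOOOOOOOOOOOOOM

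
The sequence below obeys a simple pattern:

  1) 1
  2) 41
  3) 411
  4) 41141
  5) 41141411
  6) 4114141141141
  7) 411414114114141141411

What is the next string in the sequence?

4114141141141411414114114141141141

From term 3 onward, concatenate the last term with the second-to-last: 41·1 = 411, 411·41 = 41141, …
So term 8 is 411414114114141141411·4114141141141.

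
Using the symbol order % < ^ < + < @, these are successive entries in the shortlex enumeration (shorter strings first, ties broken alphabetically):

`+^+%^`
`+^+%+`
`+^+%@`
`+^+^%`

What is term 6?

+^+^+

Stepping forward 2 times from +^+^%: +^+^% → +^+^^, then the target.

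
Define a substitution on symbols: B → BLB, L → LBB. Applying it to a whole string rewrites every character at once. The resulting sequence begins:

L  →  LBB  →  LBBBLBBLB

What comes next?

LBBBLBBLBBLBLBBBLBBLBLBBBLB

Expanding LBBBLBBLB: L→LBB, B→BLB, B→BLB, B→BLB, L→LBB, B→BLB, B→BLB, L→LBB, B→BLB. Concatenated: LBB BLB BLB BLB LBB BLB BLB LBB BLB.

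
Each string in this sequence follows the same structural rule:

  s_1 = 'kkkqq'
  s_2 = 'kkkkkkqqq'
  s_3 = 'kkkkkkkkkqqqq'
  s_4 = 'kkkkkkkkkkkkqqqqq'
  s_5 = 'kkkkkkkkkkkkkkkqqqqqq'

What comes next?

The n-th term is 3n k's then n+1 q's (n = 1, 2, …).
For the next term, n = 6, so the run lengths are 18, 7.

kkkkkkkkkkkkkkkkkkqqqqqqq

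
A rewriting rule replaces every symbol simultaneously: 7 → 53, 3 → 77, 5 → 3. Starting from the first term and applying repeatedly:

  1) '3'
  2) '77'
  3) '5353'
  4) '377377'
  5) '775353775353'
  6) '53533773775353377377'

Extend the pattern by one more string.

Replace each of the 20 characters of 53533773775353377377 in place — 3 77 3 77 77 53 53 77 53 53 3 77 3 77 77 53 53 77 53 53 — and concatenate.

377377775353775353377377775353775353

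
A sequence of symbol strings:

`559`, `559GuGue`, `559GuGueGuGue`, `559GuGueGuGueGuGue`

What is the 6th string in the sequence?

The strings grow by a fixed suffix GuGue each time.
From 559GuGueGuGueGuGue, 2 further steps: 559GuGueGuGueGuGue → 559GuGueGuGueGuGueGuGue → (answer).

559GuGueGuGueGuGueGuGueGuGue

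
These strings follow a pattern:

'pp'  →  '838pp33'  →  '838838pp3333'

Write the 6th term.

838838838838838pp3333333333

s(k+1) = 838·s(k)·33, so each term gains 838 as a prefix and 33 as a suffix.
From 838838pp3333, 3 further steps: 838838pp3333 → 838838838pp333333 → 838838838838pp33333333 → (answer).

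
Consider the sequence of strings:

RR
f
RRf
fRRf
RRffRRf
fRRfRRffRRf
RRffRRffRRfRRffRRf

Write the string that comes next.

From term 3 onward, concatenate the second-to-last term with the last: RR·f = RRf, f·RRf = fRRf, …
The next term joins fRRfRRffRRf and RRffRRffRRfRRffRRf.

fRRfRRffRRfRRffRRffRRfRRffRRf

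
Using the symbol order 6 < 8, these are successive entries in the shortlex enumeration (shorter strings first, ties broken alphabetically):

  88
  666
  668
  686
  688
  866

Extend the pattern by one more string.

Treat 866 as a base-2 numeral over the given alphabet and add one, carrying through any trailing 8's.

868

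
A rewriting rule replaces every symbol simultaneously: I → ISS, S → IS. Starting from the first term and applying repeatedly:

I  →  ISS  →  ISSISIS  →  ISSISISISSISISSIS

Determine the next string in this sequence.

Applying the rule to each of the 17 symbols of ISSISISISSISISSIS gives the pieces ISS IS IS ISS IS ISS IS ISS IS IS ISS IS ISS IS IS ISS IS, which concatenate to the answer.

ISSISISISSISISSISISSISISISSISISSISISISSIS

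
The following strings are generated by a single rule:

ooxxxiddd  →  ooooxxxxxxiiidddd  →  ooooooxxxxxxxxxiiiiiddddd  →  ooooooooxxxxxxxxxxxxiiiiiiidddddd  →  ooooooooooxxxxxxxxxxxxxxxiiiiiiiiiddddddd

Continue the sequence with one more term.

ooooooooooooxxxxxxxxxxxxxxxxxxiiiiiiiiiiidddddddd

The n-th term is 2n o's then 3n x's then 2n-1 i's then n+2 d's (n = 1, 2, …).
For the next term, n = 6, so the run lengths are 12, 18, 11, 8.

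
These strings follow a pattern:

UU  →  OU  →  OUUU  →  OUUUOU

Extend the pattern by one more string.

Each term (from the third on) is the previous term followed by the one before it: term 3 = OU·UU = OUUU.
Continuing: OUUUOU · OUUU gives term 5.

OUUUOUOUUU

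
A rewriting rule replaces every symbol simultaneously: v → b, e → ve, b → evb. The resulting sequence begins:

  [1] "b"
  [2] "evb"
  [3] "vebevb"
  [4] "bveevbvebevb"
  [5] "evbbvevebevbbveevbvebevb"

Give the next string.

vebevbevbbvebveevbvebevbevbbvevebevbbveevbvebevb

Replace each of the 24 characters of evbbvevebevbbveevbvebevb in place — ve b evb evb b ve b ve evb ve b evb evb b ve ve b evb b ve evb ve b evb — and concatenate.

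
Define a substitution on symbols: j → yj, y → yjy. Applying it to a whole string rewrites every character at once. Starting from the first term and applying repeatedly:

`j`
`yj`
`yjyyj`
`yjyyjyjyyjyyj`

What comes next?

Rewriting the 13 symbols of yjyyjyjyyjyyj one by one yields yjy yj yjy yjy yj yjy yj yjy yjy yj yjy yjy yj; concatenated:

yjyyjyjyyjyyjyjyyjyjyyjyyjyjyyjyyj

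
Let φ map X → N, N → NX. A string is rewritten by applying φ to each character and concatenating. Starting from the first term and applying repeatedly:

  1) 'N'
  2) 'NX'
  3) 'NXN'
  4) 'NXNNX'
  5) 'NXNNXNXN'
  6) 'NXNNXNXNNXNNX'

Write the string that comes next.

NXNNXNXNNXNNXNXNNXNXN

Applying the rule to each of the 13 symbols of NXNNXNXNNXNNX gives the pieces NX N NX NX N NX N NX NX N NX NX N, which concatenate to the answer.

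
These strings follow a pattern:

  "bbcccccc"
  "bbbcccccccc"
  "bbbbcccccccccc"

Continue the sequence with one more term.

bbbbbcccccccccccc

The n-th term is n-1 b's then 2n c's, where the shown terms are n = 3, 4, 5.
Setting n = 6 gives 5, 12 characters in each block.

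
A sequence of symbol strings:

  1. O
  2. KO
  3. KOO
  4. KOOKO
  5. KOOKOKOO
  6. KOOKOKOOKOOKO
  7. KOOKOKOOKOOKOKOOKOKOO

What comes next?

KOOKOKOOKOOKOKOOKOKOOKOOKOKOOKOOKO

Each term (from the third on) is the previous term followed by the one before it: term 3 = KO·O = KOO.
So term 8 is KOOKOKOOKOOKOKOOKOKOO·KOOKOKOOKOOKO.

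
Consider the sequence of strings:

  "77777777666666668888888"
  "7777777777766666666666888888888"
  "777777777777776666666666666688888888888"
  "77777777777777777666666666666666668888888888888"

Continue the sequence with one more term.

Reading off run lengths: 7 runs 8, 11, 14, 17; 6 runs 8, 11, 14, 17; 8 runs 7, 9, 11, 13 — each is linear in n, where the shown terms are n = 3, 4, 5, 6.
For the next term, n = 7, so the run lengths are 20, 20, 15.

7777777777777777777766666666666666666666888888888888888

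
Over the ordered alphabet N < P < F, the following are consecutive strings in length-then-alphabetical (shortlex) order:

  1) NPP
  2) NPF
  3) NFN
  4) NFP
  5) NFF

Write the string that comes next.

Find the rightmost character of NFF below F, bump it to the next letter, and reset everything to its right to N.

PNN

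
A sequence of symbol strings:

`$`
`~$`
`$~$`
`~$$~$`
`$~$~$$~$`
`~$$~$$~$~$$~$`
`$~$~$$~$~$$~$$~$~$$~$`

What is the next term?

From term 3 onward, concatenate the second-to-last term with the last: $·~$ = $~$, ~$·$~$ = ~$$~$, …
Continuing: ~$$~$$~$~$$~$ · $~$~$$~$~$$~$$~$~$$~$ gives term 8.

~$$~$$~$~$$~$$~$~$$~$~$$~$$~$~$$~$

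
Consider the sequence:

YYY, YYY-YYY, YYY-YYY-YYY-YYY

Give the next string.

YYY-YYY-YYY-YYY-YYY-YYY-YYY-YYY

Each string is two copies of the previous one joined by '-'.
One more doubling of YYY-YYY-YYY-YYY gives the answer.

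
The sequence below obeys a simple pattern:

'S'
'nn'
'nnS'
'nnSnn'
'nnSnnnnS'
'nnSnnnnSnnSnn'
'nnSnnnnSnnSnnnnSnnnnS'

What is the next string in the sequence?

nnSnnnnSnnSnnnnSnnnnSnnSnnnnSnnSnn

This is a Fibonacci-style word recurrence s(k) = s(k−1)·s(k−2): e.g. nn·S = nnS.
So term 8 is nnSnnnnSnnSnnnnSnnnnS·nnSnnnnSnnSnn.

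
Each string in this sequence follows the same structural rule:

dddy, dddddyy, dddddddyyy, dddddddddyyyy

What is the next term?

dddddddddddyyyyy

Reading off run lengths: d runs 3, 5, 7, 9; y runs 1, 2, 3, 4 — each is linear in n (n = 1, 2, …).
At n = 5 the blocks have lengths 11, 5.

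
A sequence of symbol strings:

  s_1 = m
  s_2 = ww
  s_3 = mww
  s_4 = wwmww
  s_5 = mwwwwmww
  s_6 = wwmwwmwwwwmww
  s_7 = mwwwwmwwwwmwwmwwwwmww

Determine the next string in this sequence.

This is a Fibonacci-style word recurrence s(k) = s(k−2)·s(k−1): e.g. m·ww = mww.
Continuing: wwmwwmwwwwmww · mwwwwmwwwwmwwmwwwwmww gives term 8.

wwmwwmwwwwmwwmwwwwmwwwwmwwmwwwwmww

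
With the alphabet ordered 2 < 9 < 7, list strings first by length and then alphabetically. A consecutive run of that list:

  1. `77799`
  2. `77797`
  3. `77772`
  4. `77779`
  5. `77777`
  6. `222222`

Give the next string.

The successor of 222222 increments the rightmost position that isn't already 7 and resets every position after it to 2.

222229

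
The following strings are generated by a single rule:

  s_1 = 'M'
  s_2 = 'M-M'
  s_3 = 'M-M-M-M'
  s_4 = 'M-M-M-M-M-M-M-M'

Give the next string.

M-M-M-M-M-M-M-M-M-M-M-M-M-M-M-M

Every step duplicates the string with '-' between the halves.
So the next term is two copies of M-M-M-M-M-M-M-M with '-' between the halves.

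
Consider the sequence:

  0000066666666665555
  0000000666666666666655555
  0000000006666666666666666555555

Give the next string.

0000000000066666666666666666665555555

Each string has the form 0^{2n-1} 6^{3n+1} 5^{n+1}, where the shown terms are n = 3, 4, 5.
Setting n = 6 gives 11, 19, 7 characters in each block.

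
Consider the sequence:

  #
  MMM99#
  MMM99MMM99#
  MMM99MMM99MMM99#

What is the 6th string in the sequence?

MMM99MMM99MMM99MMM99MMM99#

Every step adds MMM99 at the front: s(k+1) = MMM99·s(k).
From MMM99MMM99MMM99#, 2 further steps: MMM99MMM99MMM99# → MMM99MMM99MMM99MMM99# → (answer).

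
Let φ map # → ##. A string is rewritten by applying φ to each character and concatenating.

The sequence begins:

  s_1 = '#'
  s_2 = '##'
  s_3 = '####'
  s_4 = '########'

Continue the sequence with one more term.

################

Expanding ########: #→##, #→##, #→##, #→##, #→##, #→##, #→##, #→##. Concatenated: ## ## ## ## ## ## ## ##.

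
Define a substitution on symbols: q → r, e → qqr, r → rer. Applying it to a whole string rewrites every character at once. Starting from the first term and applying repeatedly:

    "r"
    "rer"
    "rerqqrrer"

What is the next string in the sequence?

rerqqrrerrrrerrerqqrrer

Expanding rerqqrrer: r→rer, e→qqr, r→rer, q→r, q→r, r→rer, r→rer, e→qqr, r→rer. Concatenated: rer qqr rer r r rer rer qqr rer.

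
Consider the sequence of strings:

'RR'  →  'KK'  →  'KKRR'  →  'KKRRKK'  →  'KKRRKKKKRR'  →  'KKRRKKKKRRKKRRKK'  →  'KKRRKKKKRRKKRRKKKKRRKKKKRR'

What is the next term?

KKRRKKKKRRKKRRKKKKRRKKKKRRKKRRKKKKRRKKRRKK

Each term (from the third on) is the previous term followed by the one before it: term 3 = KK·RR = KKRR.
The next term joins KKRRKKKKRRKKRRKKKKRRKKKKRR and KKRRKKKKRRKKRRKK.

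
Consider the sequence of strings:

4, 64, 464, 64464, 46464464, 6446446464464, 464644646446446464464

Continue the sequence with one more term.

Each term (from the third on) is the two preceding terms concatenated in order: term 3 = 4·64 = 464.
The next term joins 6446446464464 and 464644646446446464464.

6446446464464464644646446446464464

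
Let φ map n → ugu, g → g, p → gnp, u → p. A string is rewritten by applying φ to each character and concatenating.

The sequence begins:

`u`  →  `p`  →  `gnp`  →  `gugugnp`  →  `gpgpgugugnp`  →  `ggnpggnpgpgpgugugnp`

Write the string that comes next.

ggugugnpggugugnpggnpggnpgpgpgugugnp

Applying the rule to each of the 19 symbols of ggnpggnpgpgpgugugnp gives the pieces g g ugu gnp g g ugu gnp g gnp g gnp g p g p g ugu gnp, which concatenate to the answer.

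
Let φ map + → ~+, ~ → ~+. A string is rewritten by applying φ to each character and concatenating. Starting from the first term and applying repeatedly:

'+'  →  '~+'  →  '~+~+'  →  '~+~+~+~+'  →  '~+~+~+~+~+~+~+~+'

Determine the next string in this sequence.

Replace each of the 16 characters of ~+~+~+~+~+~+~+~+ in place — ~+ ~+ ~+ ~+ ~+ ~+ ~+ ~+ ~+ ~+ ~+ ~+ ~+ ~+ ~+ ~+ — and concatenate.

~+~+~+~+~+~+~+~+~+~+~+~+~+~+~+~+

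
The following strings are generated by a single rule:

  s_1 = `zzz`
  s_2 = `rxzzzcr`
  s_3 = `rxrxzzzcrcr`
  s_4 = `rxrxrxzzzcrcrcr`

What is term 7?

Each term wraps the previous one in rx on the left and cr on the right.
From rxrxrxzzzcrcrcr, 3 further steps: rxrxrxzzzcrcrcr → rxrxrxrxzzzcrcrcrcr → rxrxrxrxrxzzzcrcrcrcrcr → (answer).

rxrxrxrxrxrxzzzcrcrcrcrcrcr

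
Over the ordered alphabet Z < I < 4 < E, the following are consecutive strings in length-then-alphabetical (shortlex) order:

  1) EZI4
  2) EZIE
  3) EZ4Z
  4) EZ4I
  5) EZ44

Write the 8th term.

Stepping forward 3 times from EZ44: EZ44 → EZ4E → EZEZ, then the target.

EZEI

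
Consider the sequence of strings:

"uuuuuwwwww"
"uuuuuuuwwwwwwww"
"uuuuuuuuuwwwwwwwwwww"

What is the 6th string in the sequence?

uuuuuuuuuuuuuuuwwwwwwwwwwwwwwwwwwww

Term n consists of 2n+1 u's, followed by 3n-1 w's, where the shown terms are n = 2, 3, 4.
At n = 7 the blocks have lengths 15, 20.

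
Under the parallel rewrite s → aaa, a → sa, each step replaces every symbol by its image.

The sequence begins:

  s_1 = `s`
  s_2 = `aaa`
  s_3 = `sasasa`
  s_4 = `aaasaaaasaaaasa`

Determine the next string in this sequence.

sasasaaaasasasasaaaasasasasaaaasa

Replace each of the 15 characters of aaasaaaasaaaasa in place — sa sa sa aaa sa sa sa sa aaa sa sa sa sa aaa sa — and concatenate.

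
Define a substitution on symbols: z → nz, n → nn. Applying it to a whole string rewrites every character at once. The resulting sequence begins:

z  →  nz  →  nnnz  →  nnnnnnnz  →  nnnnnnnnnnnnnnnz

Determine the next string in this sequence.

nnnnnnnnnnnnnnnnnnnnnnnnnnnnnnnz

φ(nnnnnnnnnnnnnnnz) expands symbol-by-symbol to nn nn nn nn nn nn nn nn nn nn nn nn nn nn nn nz; joining the 16 pieces gives the next term.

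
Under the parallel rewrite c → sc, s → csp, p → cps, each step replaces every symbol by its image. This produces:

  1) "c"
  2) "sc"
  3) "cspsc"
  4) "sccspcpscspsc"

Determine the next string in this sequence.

Replace each of the 13 characters of sccspcpscspsc in place — csp sc sc csp cps sc cps csp sc csp cps csp sc — and concatenate.

cspscsccspcpssccpscspsccspcpscspsc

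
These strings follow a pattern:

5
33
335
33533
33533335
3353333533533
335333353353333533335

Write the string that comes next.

3353333533533335333353353333533533

From term 3 onward, concatenate the last term with the second-to-last: 33·5 = 335, 335·33 = 33533, …
Continuing: 335333353353333533335 · 3353333533533 gives term 8.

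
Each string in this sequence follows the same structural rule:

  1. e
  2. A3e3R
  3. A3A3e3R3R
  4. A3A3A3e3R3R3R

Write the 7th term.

A3A3A3A3A3A3e3R3R3R3R3R3R

Each term wraps the previous one in A3 on the left and 3R on the right.
From A3A3A3e3R3R3R, 3 further steps: A3A3A3e3R3R3R → A3A3A3A3e3R3R3R3R → A3A3A3A3A3e3R3R3R3R3R → (answer).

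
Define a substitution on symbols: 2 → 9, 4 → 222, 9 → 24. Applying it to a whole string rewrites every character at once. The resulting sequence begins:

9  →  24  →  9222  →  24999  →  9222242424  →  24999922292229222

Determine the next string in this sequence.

φ(24999922292229222) expands symbol-by-symbol to 9 222 24 24 24 24 9 9 9 24 9 9 9 24 9 9 9; joining the 17 pieces gives the next term.

9222242424249992499924999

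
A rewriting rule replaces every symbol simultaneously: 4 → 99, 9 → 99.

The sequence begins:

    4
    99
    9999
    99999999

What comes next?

9999999999999999

Rewriting each symbol of 99999999: 9→99, 9→99, 9→99, 9→99, 9→99, 9→99, 9→99, 9→99, which concatenates to 99 99 99 99 99 99 99 99.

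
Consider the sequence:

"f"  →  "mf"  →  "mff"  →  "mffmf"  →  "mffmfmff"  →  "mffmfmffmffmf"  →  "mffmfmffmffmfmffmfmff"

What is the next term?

mffmfmffmffmfmffmfmffmffmfmffmffmf

From term 3 onward, concatenate the last term with the second-to-last: mf·f = mff, mff·mf = mffmf, …
The next term joins mffmfmffmffmfmffmfmff and mffmfmffmffmf.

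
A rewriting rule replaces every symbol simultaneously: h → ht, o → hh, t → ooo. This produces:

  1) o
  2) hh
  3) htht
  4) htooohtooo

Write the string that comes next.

htooohhhhhhhtooohhhhhh

Rewriting each symbol of htooohtooo: h→ht, t→ooo, o→hh, o→hh, o→hh, h→ht, t→ooo, o→hh, o→hh, o→hh, which concatenates to ht ooo hh hh hh ht ooo hh hh hh.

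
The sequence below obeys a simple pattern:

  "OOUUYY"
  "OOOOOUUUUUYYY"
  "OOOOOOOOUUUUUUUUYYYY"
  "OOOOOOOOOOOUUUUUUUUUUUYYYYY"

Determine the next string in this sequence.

OOOOOOOOOOOOOOUUUUUUUUUUUUUUYYYYYY

The n-th term is 3n-1 O's then 3n-1 U's then n+1 Y's (n = 1, 2, …).
At n = 5 the blocks have lengths 14, 14, 6.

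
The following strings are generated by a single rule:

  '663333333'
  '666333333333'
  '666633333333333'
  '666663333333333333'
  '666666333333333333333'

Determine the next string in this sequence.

666666633333333333333333

Each string has the form 6^{n-1} 3^{2n+1}, where the shown terms are n = 3, 4, 5, 6, 7.
For the next term, n = 8, so the run lengths are 7, 17.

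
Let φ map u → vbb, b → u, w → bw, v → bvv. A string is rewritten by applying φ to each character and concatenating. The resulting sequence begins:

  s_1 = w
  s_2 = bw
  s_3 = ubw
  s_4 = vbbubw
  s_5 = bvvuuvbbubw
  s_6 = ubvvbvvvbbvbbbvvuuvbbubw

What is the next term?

Rewriting the 24 symbols of ubvvbvvvbbvbbbvvuuvbbubw one by one yields vbb u bvv bvv u bvv bvv bvv u u bvv u u u bvv bvv vbb vbb bvv u u vbb u bw; concatenated:

vbbubvvbvvubvvbvvbvvuubvvuuubvvbvvvbbvbbbvvuuvbbubw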